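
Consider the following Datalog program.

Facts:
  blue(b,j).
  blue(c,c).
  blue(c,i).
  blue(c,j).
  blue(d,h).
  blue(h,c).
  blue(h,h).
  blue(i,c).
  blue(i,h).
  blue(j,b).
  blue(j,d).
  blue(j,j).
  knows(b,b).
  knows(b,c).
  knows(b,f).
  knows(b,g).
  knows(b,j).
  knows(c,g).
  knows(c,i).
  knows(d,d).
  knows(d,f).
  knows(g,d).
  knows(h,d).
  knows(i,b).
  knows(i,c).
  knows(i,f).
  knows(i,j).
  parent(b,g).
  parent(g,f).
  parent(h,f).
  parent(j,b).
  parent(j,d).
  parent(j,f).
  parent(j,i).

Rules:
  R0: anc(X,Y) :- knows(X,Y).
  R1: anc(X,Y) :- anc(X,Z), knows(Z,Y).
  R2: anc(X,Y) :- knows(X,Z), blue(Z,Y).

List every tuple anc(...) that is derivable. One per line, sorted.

round 1: derive anc(b,b) via R0 from knows(b,b)
round 1: derive anc(b,c) via R0 from knows(b,c)
round 1: derive anc(b,f) via R0 from knows(b,f)
round 1: derive anc(b,g) via R0 from knows(b,g)
round 1: derive anc(b,j) via R0 from knows(b,j)
round 1: derive anc(c,g) via R0 from knows(c,g)
round 1: derive anc(c,i) via R0 from knows(c,i)
round 1: derive anc(d,d) via R0 from knows(d,d)
round 1: derive anc(d,f) via R0 from knows(d,f)
round 1: derive anc(g,d) via R0 from knows(g,d)
round 1: derive anc(h,d) via R0 from knows(h,d)
round 1: derive anc(i,b) via R0 from knows(i,b)
round 1: derive anc(i,c) via R0 from knows(i,c)
round 1: derive anc(i,f) via R0 from knows(i,f)
round 1: derive anc(i,j) via R0 from knows(i,j)
round 1: derive anc(b,d) via R2 from knows(b,j), blue(j,d)
round 1: derive anc(b,i) via R2 from knows(b,c), blue(c,i)
round 1: derive anc(c,c) via R2 from knows(c,i), blue(i,c)
round 1: derive anc(c,h) via R2 from knows(c,i), blue(i,h)
round 1: derive anc(d,h) via R2 from knows(d,d), blue(d,h)
round 1: derive anc(g,h) via R2 from knows(g,d), blue(d,h)
round 1: derive anc(h,h) via R2 from knows(h,d), blue(d,h)
round 1: derive anc(i,d) via R2 from knows(i,j), blue(j,d)
round 1: derive anc(i,i) via R2 from knows(i,c), blue(c,i)
round 2: derive anc(c,b) via R1 from anc(c,i), knows(i,b)
round 2: derive anc(c,d) via R1 from anc(c,g), knows(g,d)
round 2: derive anc(c,f) via R1 from anc(c,i), knows(i,f)
round 2: derive anc(c,j) via R1 from anc(c,i), knows(i,j)
round 2: derive anc(g,f) via R1 from anc(g,d), knows(d,f)
round 2: derive anc(h,f) via R1 from anc(h,d), knows(d,f)
round 2: derive anc(i,g) via R1 from anc(i,b), knows(b,g)

anc(b,b)
anc(b,c)
anc(b,d)
anc(b,f)
anc(b,g)
anc(b,i)
anc(b,j)
anc(c,b)
anc(c,c)
anc(c,d)
anc(c,f)
anc(c,g)
anc(c,h)
anc(c,i)
anc(c,j)
anc(d,d)
anc(d,f)
anc(d,h)
anc(g,d)
anc(g,f)
anc(g,h)
anc(h,d)
anc(h,f)
anc(h,h)
anc(i,b)
anc(i,c)
anc(i,d)
anc(i,f)
anc(i,g)
anc(i,i)
anc(i,j)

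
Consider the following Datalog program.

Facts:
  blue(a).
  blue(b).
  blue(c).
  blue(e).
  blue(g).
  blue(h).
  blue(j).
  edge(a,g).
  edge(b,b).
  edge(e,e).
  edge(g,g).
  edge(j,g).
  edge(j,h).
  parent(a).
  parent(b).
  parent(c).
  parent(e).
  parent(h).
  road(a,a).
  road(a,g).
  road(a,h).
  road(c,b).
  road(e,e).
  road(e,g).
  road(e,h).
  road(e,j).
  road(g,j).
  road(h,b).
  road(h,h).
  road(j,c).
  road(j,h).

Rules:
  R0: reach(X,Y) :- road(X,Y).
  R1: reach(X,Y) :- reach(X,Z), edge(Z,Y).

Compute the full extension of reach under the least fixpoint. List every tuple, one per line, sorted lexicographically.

round 1: derive reach(a,a) via R0 from road(a,a)
round 1: derive reach(a,g) via R0 from road(a,g)
round 1: derive reach(a,h) via R0 from road(a,h)
round 1: derive reach(c,b) via R0 from road(c,b)
round 1: derive reach(e,e) via R0 from road(e,e)
round 1: derive reach(e,g) via R0 from road(e,g)
round 1: derive reach(e,h) via R0 from road(e,h)
round 1: derive reach(e,j) via R0 from road(e,j)
round 1: derive reach(g,j) via R0 from road(g,j)
round 1: derive reach(h,b) via R0 from road(h,b)
round 1: derive reach(h,h) via R0 from road(h,h)
round 1: derive reach(j,c) via R0 from road(j,c)
round 1: derive reach(j,h) via R0 from road(j,h)
round 2: derive reach(g,g) via R1 from reach(g,j), edge(j,g)
round 2: derive reach(g,h) via R1 from reach(g,j), edge(j,h)

reach(a,a)
reach(a,g)
reach(a,h)
reach(c,b)
reach(e,e)
reach(e,g)
reach(e,h)
reach(e,j)
reach(g,g)
reach(g,h)
reach(g,j)
reach(h,b)
reach(h,h)
reach(j,c)
reach(j,h)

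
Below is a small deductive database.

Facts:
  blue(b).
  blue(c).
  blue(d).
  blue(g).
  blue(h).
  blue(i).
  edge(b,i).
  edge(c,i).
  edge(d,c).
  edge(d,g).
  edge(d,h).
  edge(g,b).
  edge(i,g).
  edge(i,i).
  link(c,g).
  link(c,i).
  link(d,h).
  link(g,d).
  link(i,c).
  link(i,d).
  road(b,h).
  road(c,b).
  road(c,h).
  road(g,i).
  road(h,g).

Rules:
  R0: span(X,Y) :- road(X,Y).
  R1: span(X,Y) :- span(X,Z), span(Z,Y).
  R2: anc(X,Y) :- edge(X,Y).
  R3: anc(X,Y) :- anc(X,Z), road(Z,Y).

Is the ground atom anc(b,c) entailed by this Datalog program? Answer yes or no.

round 1: derive anc(b,i) via R2 from edge(b,i)
round 1: derive anc(c,i) via R2 from edge(c,i)
round 1: derive anc(d,c) via R2 from edge(d,c)
round 1: derive anc(d,g) via R2 from edge(d,g)
round 1: derive anc(d,h) via R2 from edge(d,h)
round 1: derive anc(g,b) via R2 from edge(g,b)
round 1: derive anc(i,g) via R2 from edge(i,g)
round 1: derive anc(i,i) via R2 from edge(i,i)
round 2: derive anc(d,b) via R3 from anc(d,c), road(c,b)
round 2: derive anc(d,i) via R3 from anc(d,g), road(g,i)
round 2: derive anc(g,h) via R3 from anc(g,b), road(b,h)
round 3: derive anc(g,g) via R3 from anc(g,h), road(h,g)
round 4: derive anc(g,i) via R3 from anc(g,g), road(g,i)

no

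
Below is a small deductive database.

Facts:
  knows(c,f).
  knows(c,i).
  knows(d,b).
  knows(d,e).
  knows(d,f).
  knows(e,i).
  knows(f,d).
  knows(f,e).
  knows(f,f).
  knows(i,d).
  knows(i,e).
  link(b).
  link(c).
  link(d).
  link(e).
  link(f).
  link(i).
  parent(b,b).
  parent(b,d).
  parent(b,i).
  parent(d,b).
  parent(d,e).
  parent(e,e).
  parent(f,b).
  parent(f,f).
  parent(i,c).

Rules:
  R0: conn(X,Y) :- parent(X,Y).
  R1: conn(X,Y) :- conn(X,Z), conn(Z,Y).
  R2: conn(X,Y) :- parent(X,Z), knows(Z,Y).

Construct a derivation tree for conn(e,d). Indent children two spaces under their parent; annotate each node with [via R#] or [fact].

conn(e,d)  [via R1]
  conn(e,f)  [via R1]
    conn(e,i)  [via R2]
      parent(e,e)  [fact]
      knows(e,i)  [fact]
    conn(i,f)  [via R2]
      parent(i,c)  [fact]
      knows(c,f)  [fact]
  conn(f,d)  [via R2]
    parent(f,f)  [fact]
    knows(f,d)  [fact]

round 1: derive conn(b,b) via R0 from parent(b,b)
round 1: derive conn(b,d) via R0 from parent(b,d)
round 1: derive conn(b,i) via R0 from parent(b,i)
round 1: derive conn(d,b) via R0 from parent(d,b)
round 1: derive conn(d,e) via R0 from parent(d,e)
round 1: derive conn(e,e) via R0 from parent(e,e)
round 1: derive conn(f,b) via R0 from parent(f,b)
round 1: derive conn(f,f) via R0 from parent(f,f)
round 1: derive conn(i,c) via R0 from parent(i,c)
round 1: derive conn(b,e) via R2 from parent(b,d), knows(d,e)
round 1: derive conn(b,f) via R2 from parent(b,d), knows(d,f)
round 1: derive conn(d,i) via R2 from parent(d,e), knows(e,i)
round 1: derive conn(e,i) via R2 from parent(e,e), knows(e,i)
round 1: derive conn(f,d) via R2 from parent(f,f), knows(f,d)
round 1: derive conn(f,e) via R2 from parent(f,f), knows(f,e)
round 1: derive conn(i,f) via R2 from parent(i,c), knows(c,f)
round 1: derive conn(i,i) via R2 from parent(i,c), knows(c,i)
round 2: derive conn(b,c) via R1 from conn(b,i), conn(i,c)
round 2: derive conn(d,c) via R1 from conn(d,i), conn(i,c)
round 2: derive conn(d,d) via R1 from conn(d,b), conn(b,d)
round 2: derive conn(d,f) via R1 from conn(d,b), conn(b,f)
round 2: derive conn(e,c) via R1 from conn(e,i), conn(i,c)
round 2: derive conn(e,f) via R1 from conn(e,i), conn(i,f)
round 2: derive conn(f,i) via R1 from conn(f,b), conn(b,i)
round 2: derive conn(i,b) via R1 from conn(i,f), conn(f,b)
round 2: derive conn(i,d) via R1 from conn(i,f), conn(f,d)
round 2: derive conn(i,e) via R1 from conn(i,f), conn(f,e)
round 3: derive conn(e,b) via R1 from conn(e,f), conn(f,b)
round 3: derive conn(e,d) via R1 from conn(e,f), conn(f,d)
round 3: derive conn(f,c) via R1 from conn(f,b), conn(b,c)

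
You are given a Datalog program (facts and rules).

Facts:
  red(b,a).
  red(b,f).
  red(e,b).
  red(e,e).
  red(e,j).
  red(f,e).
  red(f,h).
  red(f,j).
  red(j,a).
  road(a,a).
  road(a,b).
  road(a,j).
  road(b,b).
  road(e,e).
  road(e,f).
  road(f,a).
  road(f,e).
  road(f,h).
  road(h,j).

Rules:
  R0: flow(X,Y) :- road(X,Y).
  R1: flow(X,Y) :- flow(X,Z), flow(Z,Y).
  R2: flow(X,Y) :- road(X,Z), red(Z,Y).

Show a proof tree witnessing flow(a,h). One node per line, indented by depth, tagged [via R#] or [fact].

round 1: derive flow(a,a) via R0 from road(a,a)
round 1: derive flow(a,b) via R0 from road(a,b)
round 1: derive flow(a,j) via R0 from road(a,j)
round 1: derive flow(b,b) via R0 from road(b,b)
round 1: derive flow(e,e) via R0 from road(e,e)
round 1: derive flow(e,f) via R0 from road(e,f)
round 1: derive flow(f,a) via R0 from road(f,a)
round 1: derive flow(f,e) via R0 from road(f,e)
round 1: derive flow(f,h) via R0 from road(f,h)
round 1: derive flow(h,j) via R0 from road(h,j)
round 1: derive flow(a,f) via R2 from road(a,b), red(b,f)
round 1: derive flow(b,a) via R2 from road(b,b), red(b,a)
round 1: derive flow(b,f) via R2 from road(b,b), red(b,f)
round 1: derive flow(e,b) via R2 from road(e,e), red(e,b)
round 1: derive flow(e,h) via R2 from road(e,f), red(f,h)
round 1: derive flow(e,j) via R2 from road(e,e), red(e,j)
round 1: derive flow(f,b) via R2 from road(f,e), red(e,b)
round 1: derive flow(f,j) via R2 from road(f,e), red(e,j)
round 1: derive flow(h,a) via R2 from road(h,j), red(j,a)
round 2: derive flow(a,e) via R1 from flow(a,f), flow(f,e)
round 2: derive flow(a,h) via R1 from flow(a,f), flow(f,h)
round 2: derive flow(b,e) via R1 from flow(b,f), flow(f,e)
round 2: derive flow(b,h) via R1 from flow(b,f), flow(f,h)
round 2: derive flow(b,j) via R1 from flow(b,a), flow(a,j)
round 2: derive flow(e,a) via R1 from flow(e,b), flow(b,a)
round 2: derive flow(f,f) via R1 from flow(f,a), flow(a,f)
round 2: derive flow(h,b) via R1 from flow(h,a), flow(a,b)
round 2: derive flow(h,f) via R1 from flow(h,a), flow(a,f)
round 3: derive flow(h,e) via R1 from flow(h,a), flow(a,e)
round 3: derive flow(h,h) via R1 from flow(h,a), flow(a,h)

flow(a,h)  [via R1]
  flow(a,f)  [via R2]
    road(a,b)  [fact]
    red(b,f)  [fact]
  flow(f,h)  [via R0]
    road(f,h)  [fact]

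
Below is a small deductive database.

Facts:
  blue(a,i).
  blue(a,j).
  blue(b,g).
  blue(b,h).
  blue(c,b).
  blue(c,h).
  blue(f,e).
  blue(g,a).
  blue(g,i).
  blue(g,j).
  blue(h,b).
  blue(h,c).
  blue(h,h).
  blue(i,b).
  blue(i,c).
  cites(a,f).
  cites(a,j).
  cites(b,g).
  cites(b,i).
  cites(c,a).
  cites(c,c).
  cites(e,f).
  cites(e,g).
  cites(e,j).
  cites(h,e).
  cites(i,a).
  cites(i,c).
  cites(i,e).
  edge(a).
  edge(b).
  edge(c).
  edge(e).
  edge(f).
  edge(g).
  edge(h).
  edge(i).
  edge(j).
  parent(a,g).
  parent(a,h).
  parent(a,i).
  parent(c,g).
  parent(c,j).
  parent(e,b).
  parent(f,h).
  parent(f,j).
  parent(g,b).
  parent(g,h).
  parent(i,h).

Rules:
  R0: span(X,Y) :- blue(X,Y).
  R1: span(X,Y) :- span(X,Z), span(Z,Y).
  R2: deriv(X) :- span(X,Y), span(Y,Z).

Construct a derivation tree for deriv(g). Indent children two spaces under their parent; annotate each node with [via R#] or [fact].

round 1: derive span(a,i) via R0 from blue(a,i)
round 1: derive span(a,j) via R0 from blue(a,j)
round 1: derive span(b,g) via R0 from blue(b,g)
round 1: derive span(b,h) via R0 from blue(b,h)
round 1: derive span(c,b) via R0 from blue(c,b)
round 1: derive span(c,h) via R0 from blue(c,h)
round 1: derive span(f,e) via R0 from blue(f,e)
round 1: derive span(g,a) via R0 from blue(g,a)
round 1: derive span(g,i) via R0 from blue(g,i)
round 1: derive span(g,j) via R0 from blue(g,j)
round 1: derive span(h,b) via R0 from blue(h,b)
round 1: derive span(h,c) via R0 from blue(h,c)
round 1: derive span(h,h) via R0 from blue(h,h)
round 1: derive span(i,b) via R0 from blue(i,b)
round 1: derive span(i,c) via R0 from blue(i,c)
round 2: derive span(a,b) via R1 from span(a,i), span(i,b)
round 2: derive span(a,c) via R1 from span(a,i), span(i,c)
round 2: derive span(b,a) via R1 from span(b,g), span(g,a)
round 2: derive span(b,b) via R1 from span(b,h), span(h,b)
round 2: derive span(b,c) via R1 from span(b,h), span(h,c)
round 2: derive span(b,i) via R1 from span(b,g), span(g,i)
round 2: derive span(b,j) via R1 from span(b,g), span(g,j)
round 2: derive span(c,c) via R1 from span(c,h), span(h,c)
round 2: derive span(c,g) via R1 from span(c,b), span(b,g)
round 2: derive span(g,b) via R1 from span(g,i), span(i,b)
round 2: derive span(g,c) via R1 from span(g,i), span(i,c)
round 2: derive span(h,g) via R1 from span(h,b), span(b,g)
round 2: derive span(i,g) via R1 from span(i,b), span(b,g)
round 2: derive span(i,h) via R1 from span(i,b), span(b,h)
round 2: derive deriv(a) via R2 from span(a,i), span(i,b)
round 2: derive deriv(b) via R2 from span(b,g), span(g,a)
round 2: derive deriv(c) via R2 from span(c,b), span(b,g)
round 2: derive deriv(g) via R2 from span(g,a), span(a,i)
round 2: derive deriv(h) via R2 from span(h,b), span(b,g)
round 2: derive deriv(i) via R2 from span(i,b), span(b,g)
round 3: derive span(a,a) via R1 from span(a,b), span(b,a)
round 3: derive span(a,g) via R1 from span(a,b), span(b,g)
round 3: derive span(a,h) via R1 from span(a,b), span(b,h)
round 3: derive span(c,a) via R1 from span(c,b), span(b,a)
round 3: derive span(c,i) via R1 from span(c,b), span(b,i)
round 3: derive span(c,j) via R1 from span(c,b), span(b,j)
round 3: derive span(g,g) via R1 from span(g,b), span(b,g)
round 3: derive span(g,h) via R1 from span(g,b), span(b,h)
round 3: derive span(h,a) via R1 from span(h,b), span(b,a)
round 3: derive span(h,i) via R1 from span(h,b), span(b,i)
round 3: derive span(h,j) via R1 from span(h,b), span(b,j)
round 3: derive span(i,a) via R1 from span(i,b), span(b,a)
round 3: derive span(i,i) via R1 from span(i,b), span(b,i)
round 3: derive span(i,j) via R1 from span(i,b), span(b,j)

deriv(g)  [via R2]
  span(g,a)  [via R0]
    blue(g,a)  [fact]
  span(a,i)  [via R0]
    blue(a,i)  [fact]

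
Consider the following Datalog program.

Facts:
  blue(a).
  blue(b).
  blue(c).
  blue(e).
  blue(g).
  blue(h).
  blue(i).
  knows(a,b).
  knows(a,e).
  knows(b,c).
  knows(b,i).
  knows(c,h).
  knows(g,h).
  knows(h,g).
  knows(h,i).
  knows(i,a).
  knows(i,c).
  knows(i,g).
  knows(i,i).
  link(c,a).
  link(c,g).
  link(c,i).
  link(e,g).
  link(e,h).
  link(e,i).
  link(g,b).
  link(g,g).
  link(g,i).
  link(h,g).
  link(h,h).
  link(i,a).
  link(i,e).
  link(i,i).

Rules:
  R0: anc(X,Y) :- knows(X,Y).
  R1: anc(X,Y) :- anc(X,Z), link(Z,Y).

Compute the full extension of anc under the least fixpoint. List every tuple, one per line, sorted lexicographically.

round 1: derive anc(a,b) via R0 from knows(a,b)
round 1: derive anc(a,e) via R0 from knows(a,e)
round 1: derive anc(b,c) via R0 from knows(b,c)
round 1: derive anc(b,i) via R0 from knows(b,i)
round 1: derive anc(c,h) via R0 from knows(c,h)
round 1: derive anc(g,h) via R0 from knows(g,h)
round 1: derive anc(h,g) via R0 from knows(h,g)
round 1: derive anc(h,i) via R0 from knows(h,i)
round 1: derive anc(i,a) via R0 from knows(i,a)
round 1: derive anc(i,c) via R0 from knows(i,c)
round 1: derive anc(i,g) via R0 from knows(i,g)
round 1: derive anc(i,i) via R0 from knows(i,i)
round 2: derive anc(a,g) via R1 from anc(a,e), link(e,g)
round 2: derive anc(a,h) via R1 from anc(a,e), link(e,h)
round 2: derive anc(a,i) via R1 from anc(a,e), link(e,i)
round 2: derive anc(b,a) via R1 from anc(b,c), link(c,a)
round 2: derive anc(b,e) via R1 from anc(b,i), link(i,e)
round 2: derive anc(b,g) via R1 from anc(b,c), link(c,g)
round 2: derive anc(c,g) via R1 from anc(c,h), link(h,g)
round 2: derive anc(g,g) via R1 from anc(g,h), link(h,g)
round 2: derive anc(h,a) via R1 from anc(h,i), link(i,a)
round 2: derive anc(h,b) via R1 from anc(h,g), link(g,b)
round 2: derive anc(h,e) via R1 from anc(h,i), link(i,e)
round 2: derive anc(i,b) via R1 from anc(i,g), link(g,b)
round 2: derive anc(i,e) via R1 from anc(i,i), link(i,e)
round 3: derive anc(a,a) via R1 from anc(a,i), link(i,a)
round 3: derive anc(b,b) via R1 from anc(b,g), link(g,b)
round 3: derive anc(b,h) via R1 from anc(b,e), link(e,h)
round 3: derive anc(c,b) via R1 from anc(c,g), link(g,b)
round 3: derive anc(c,i) via R1 from anc(c,g), link(g,i)
round 3: derive anc(g,b) via R1 from anc(g,g), link(g,b)
round 3: derive anc(g,i) via R1 from anc(g,g), link(g,i)
round 3: derive anc(h,h) via R1 from anc(h,e), link(e,h)
round 3: derive anc(i,h) via R1 from anc(i,e), link(e,h)
round 4: derive anc(c,a) via R1 from anc(c,i), link(i,a)
round 4: derive anc(c,e) via R1 from anc(c,i), link(i,e)
round 4: derive anc(g,a) via R1 from anc(g,i), link(i,a)
round 4: derive anc(g,e) via R1 from anc(g,i), link(i,e)

anc(a,a)
anc(a,b)
anc(a,e)
anc(a,g)
anc(a,h)
anc(a,i)
anc(b,a)
anc(b,b)
anc(b,c)
anc(b,e)
anc(b,g)
anc(b,h)
anc(b,i)
anc(c,a)
anc(c,b)
anc(c,e)
anc(c,g)
anc(c,h)
anc(c,i)
anc(g,a)
anc(g,b)
anc(g,e)
anc(g,g)
anc(g,h)
anc(g,i)
anc(h,a)
anc(h,b)
anc(h,e)
anc(h,g)
anc(h,h)
anc(h,i)
anc(i,a)
anc(i,b)
anc(i,c)
anc(i,e)
anc(i,g)
anc(i,h)
anc(i,i)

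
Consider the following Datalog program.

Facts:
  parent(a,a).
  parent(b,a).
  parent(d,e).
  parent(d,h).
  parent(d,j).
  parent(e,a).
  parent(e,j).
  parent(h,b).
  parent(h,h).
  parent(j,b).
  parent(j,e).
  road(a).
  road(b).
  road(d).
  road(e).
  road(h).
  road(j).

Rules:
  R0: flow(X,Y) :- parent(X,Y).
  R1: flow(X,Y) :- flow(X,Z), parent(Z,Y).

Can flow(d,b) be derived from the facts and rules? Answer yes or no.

yes

round 1: derive flow(a,a) via R0 from parent(a,a)
round 1: derive flow(b,a) via R0 from parent(b,a)
round 1: derive flow(d,e) via R0 from parent(d,e)
round 1: derive flow(d,h) via R0 from parent(d,h)
round 1: derive flow(d,j) via R0 from parent(d,j)
round 1: derive flow(e,a) via R0 from parent(e,a)
round 1: derive flow(e,j) via R0 from parent(e,j)
round 1: derive flow(h,b) via R0 from parent(h,b)
round 1: derive flow(h,h) via R0 from parent(h,h)
round 1: derive flow(j,b) via R0 from parent(j,b)
round 1: derive flow(j,e) via R0 from parent(j,e)
round 2: derive flow(d,a) via R1 from flow(d,e), parent(e,a)
round 2: derive flow(d,b) via R1 from flow(d,h), parent(h,b)
round 2: derive flow(e,b) via R1 from flow(e,j), parent(j,b)
round 2: derive flow(e,e) via R1 from flow(e,j), parent(j,e)
round 2: derive flow(h,a) via R1 from flow(h,b), parent(b,a)
round 2: derive flow(j,a) via R1 from flow(j,b), parent(b,a)
round 2: derive flow(j,j) via R1 from flow(j,e), parent(e,j)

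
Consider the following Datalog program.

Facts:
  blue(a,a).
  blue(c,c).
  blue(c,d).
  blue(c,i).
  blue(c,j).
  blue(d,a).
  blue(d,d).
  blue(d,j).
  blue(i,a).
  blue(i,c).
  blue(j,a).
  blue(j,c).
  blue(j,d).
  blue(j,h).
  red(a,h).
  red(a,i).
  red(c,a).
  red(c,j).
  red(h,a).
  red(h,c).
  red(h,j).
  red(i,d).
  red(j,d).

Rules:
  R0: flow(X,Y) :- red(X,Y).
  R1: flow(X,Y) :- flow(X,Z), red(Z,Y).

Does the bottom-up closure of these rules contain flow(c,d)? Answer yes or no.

yes

round 1: derive flow(a,h) via R0 from red(a,h)
round 1: derive flow(a,i) via R0 from red(a,i)
round 1: derive flow(c,a) via R0 from red(c,a)
round 1: derive flow(c,j) via R0 from red(c,j)
round 1: derive flow(h,a) via R0 from red(h,a)
round 1: derive flow(h,c) via R0 from red(h,c)
round 1: derive flow(h,j) via R0 from red(h,j)
round 1: derive flow(i,d) via R0 from red(i,d)
round 1: derive flow(j,d) via R0 from red(j,d)
round 2: derive flow(a,a) via R1 from flow(a,h), red(h,a)
round 2: derive flow(a,c) via R1 from flow(a,h), red(h,c)
round 2: derive flow(a,d) via R1 from flow(a,i), red(i,d)
round 2: derive flow(a,j) via R1 from flow(a,h), red(h,j)
round 2: derive flow(c,d) via R1 from flow(c,j), red(j,d)
round 2: derive flow(c,h) via R1 from flow(c,a), red(a,h)
round 2: derive flow(c,i) via R1 from flow(c,a), red(a,i)
round 2: derive flow(h,d) via R1 from flow(h,j), red(j,d)
round 2: derive flow(h,h) via R1 from flow(h,a), red(a,h)
round 2: derive flow(h,i) via R1 from flow(h,a), red(a,i)
round 3: derive flow(c,c) via R1 from flow(c,h), red(h,c)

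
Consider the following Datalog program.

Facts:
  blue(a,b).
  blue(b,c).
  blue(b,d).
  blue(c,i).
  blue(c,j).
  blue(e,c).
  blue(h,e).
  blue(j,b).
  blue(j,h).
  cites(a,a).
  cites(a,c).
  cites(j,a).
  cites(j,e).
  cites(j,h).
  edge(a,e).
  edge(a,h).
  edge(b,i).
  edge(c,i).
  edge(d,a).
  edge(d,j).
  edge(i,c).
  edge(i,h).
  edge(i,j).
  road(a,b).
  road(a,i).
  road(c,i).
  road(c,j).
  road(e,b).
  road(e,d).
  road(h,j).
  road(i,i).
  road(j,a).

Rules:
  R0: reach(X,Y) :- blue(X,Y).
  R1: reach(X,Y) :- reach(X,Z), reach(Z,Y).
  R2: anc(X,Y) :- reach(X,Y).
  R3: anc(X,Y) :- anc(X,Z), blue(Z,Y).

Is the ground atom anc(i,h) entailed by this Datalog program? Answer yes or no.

round 1: derive reach(a,b) via R0 from blue(a,b)
round 1: derive reach(b,c) via R0 from blue(b,c)
round 1: derive reach(b,d) via R0 from blue(b,d)
round 1: derive reach(c,i) via R0 from blue(c,i)
round 1: derive reach(c,j) via R0 from blue(c,j)
round 1: derive reach(e,c) via R0 from blue(e,c)
round 1: derive reach(h,e) via R0 from blue(h,e)
round 1: derive reach(j,b) via R0 from blue(j,b)
round 1: derive reach(j,h) via R0 from blue(j,h)
round 2: derive reach(a,c) via R1 from reach(a,b), reach(b,c)
round 2: derive reach(a,d) via R1 from reach(a,b), reach(b,d)
round 2: derive reach(b,i) via R1 from reach(b,c), reach(c,i)
round 2: derive reach(b,j) via R1 from reach(b,c), reach(c,j)
round 2: derive reach(c,b) via R1 from reach(c,j), reach(j,b)
round 2: derive reach(c,h) via R1 from reach(c,j), reach(j,h)
round 2: derive reach(e,i) via R1 from reach(e,c), reach(c,i)
round 2: derive reach(e,j) via R1 from reach(e,c), reach(c,j)
round 2: derive reach(h,c) via R1 from reach(h,e), reach(e,c)
round 2: derive reach(j,c) via R1 from reach(j,b), reach(b,c)
round 2: derive reach(j,d) via R1 from reach(j,b), reach(b,d)
round 2: derive reach(j,e) via R1 from reach(j,h), reach(h,e)
round 2: derive anc(a,b) via R2 from reach(a,b)
round 2: derive anc(b,c) via R2 from reach(b,c)
round 2: derive anc(b,d) via R2 from reach(b,d)
round 2: derive anc(c,i) via R2 from reach(c,i)
round 2: derive anc(c,j) via R2 from reach(c,j)
round 2: derive anc(e,c) via R2 from reach(e,c)
round 2: derive anc(h,e) via R2 from reach(h,e)
round 2: derive anc(j,b) via R2 from reach(j,b)
round 2: derive anc(j,h) via R2 from reach(j,h)
round 3: derive reach(a,h) via R1 from reach(a,c), reach(c,h)
round 3: derive reach(a,i) via R1 from reach(a,b), reach(b,i)
round 3: derive reach(a,j) via R1 from reach(a,b), reach(b,j)
round 3: derive reach(b,b) via R1 from reach(b,c), reach(c,b)
round 3: derive reach(b,e) via R1 from reach(b,j), reach(j,e)
round 3: derive reach(b,h) via R1 from reach(b,c), reach(c,h)
round 3: derive reach(c,c) via R1 from reach(c,b), reach(b,c)
round 3: derive reach(c,d) via R1 from reach(c,b), reach(b,d)
round 3: derive reach(c,e) via R1 from reach(c,h), reach(h,e)
round 3: derive reach(e,b) via R1 from reach(e,c), reach(c,b)
round 3: derive reach(e,d) via R1 from reach(e,j), reach(j,d)
round 3: derive reach(e,e) via R1 from reach(e,j), reach(j,e)
round 3: derive reach(e,h) via R1 from reach(e,c), reach(c,h)
round 3: derive reach(h,b) via R1 from reach(h,c), reach(c,b)
round 3: derive reach(h,h) via R1 from reach(h,c), reach(c,h)
round 3: derive reach(h,i) via R1 from reach(h,c), reach(c,i)
round 3: derive reach(h,j) via R1 from reach(h,c), reach(c,j)
round 3: derive reach(j,i) via R1 from reach(j,b), reach(b,i)
round 3: derive reach(j,j) via R1 from reach(j,b), reach(b,j)
round 3: derive anc(a,c) via R2 from reach(a,c)
round 3: derive anc(a,d) via R2 from reach(a,d)
round 3: derive anc(b,i) via R2 from reach(b,i)
round 3: derive anc(b,j) via R2 from reach(b,j)
round 3: derive anc(c,b) via R2 from reach(c,b)
round 3: derive anc(c,h) via R2 from reach(c,h)
round 3: derive anc(e,i) via R2 from reach(e,i)
round 3: derive anc(e,j) via R2 from reach(e,j)
round 3: derive anc(h,c) via R2 from reach(h,c)
round 3: derive anc(j,c) via R2 from reach(j,c)
round 3: derive anc(j,d) via R2 from reach(j,d)
round 3: derive anc(j,e) via R2 from reach(j,e)
round 4: derive reach(a,e) via R1 from reach(a,b), reach(b,e)
round 4: derive reach(h,d) via R1 from reach(h,b), reach(b,d)
round 4: derive anc(a,h) via R2 from reach(a,h)
round 4: derive anc(a,i) via R2 from reach(a,i)
round 4: derive anc(a,j) via R2 from reach(a,j)
round 4: derive anc(b,b) via R2 from reach(b,b)
round 4: derive anc(b,e) via R2 from reach(b,e)
round 4: derive anc(b,h) via R2 from reach(b,h)
round 4: derive anc(c,c) via R2 from reach(c,c)
round 4: derive anc(c,d) via R2 from reach(c,d)
round 4: derive anc(c,e) via R2 from reach(c,e)
round 4: derive anc(e,b) via R2 from reach(e,b)
round 4: derive anc(e,d) via R2 from reach(e,d)
round 4: derive anc(e,e) via R2 from reach(e,e)
round 4: derive anc(e,h) via R2 from reach(e,h)
round 4: derive anc(h,b) via R2 from reach(h,b)
round 4: derive anc(h,h) via R2 from reach(h,h)
round 4: derive anc(h,i) via R2 from reach(h,i)
round 4: derive anc(h,j) via R2 from reach(h,j)
round 4: derive anc(j,i) via R2 from reach(j,i)
round 4: derive anc(j,j) via R2 from reach(j,j)
round 5: derive anc(a,e) via R2 from reach(a,e)
round 5: derive anc(h,d) via R2 from reach(h,d)

no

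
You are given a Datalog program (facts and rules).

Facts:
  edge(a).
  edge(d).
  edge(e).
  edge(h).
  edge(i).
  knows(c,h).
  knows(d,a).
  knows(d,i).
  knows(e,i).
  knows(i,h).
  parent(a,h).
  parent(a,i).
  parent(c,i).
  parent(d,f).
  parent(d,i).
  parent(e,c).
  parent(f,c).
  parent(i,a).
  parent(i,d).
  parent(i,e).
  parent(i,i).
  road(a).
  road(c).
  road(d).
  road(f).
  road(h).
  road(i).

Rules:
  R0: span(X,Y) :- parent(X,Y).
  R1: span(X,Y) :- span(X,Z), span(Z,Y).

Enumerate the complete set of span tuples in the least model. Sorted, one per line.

round 1: derive span(a,h) via R0 from parent(a,h)
round 1: derive span(a,i) via R0 from parent(a,i)
round 1: derive span(c,i) via R0 from parent(c,i)
round 1: derive span(d,f) via R0 from parent(d,f)
round 1: derive span(d,i) via R0 from parent(d,i)
round 1: derive span(e,c) via R0 from parent(e,c)
round 1: derive span(f,c) via R0 from parent(f,c)
round 1: derive span(i,a) via R0 from parent(i,a)
round 1: derive span(i,d) via R0 from parent(i,d)
round 1: derive span(i,e) via R0 from parent(i,e)
round 1: derive span(i,i) via R0 from parent(i,i)
round 2: derive span(a,a) via R1 from span(a,i), span(i,a)
round 2: derive span(a,d) via R1 from span(a,i), span(i,d)
round 2: derive span(a,e) via R1 from span(a,i), span(i,e)
round 2: derive span(c,a) via R1 from span(c,i), span(i,a)
round 2: derive span(c,d) via R1 from span(c,i), span(i,d)
round 2: derive span(c,e) via R1 from span(c,i), span(i,e)
round 2: derive span(d,a) via R1 from span(d,i), span(i,a)
round 2: derive span(d,c) via R1 from span(d,f), span(f,c)
round 2: derive span(d,d) via R1 from span(d,i), span(i,d)
round 2: derive span(d,e) via R1 from span(d,i), span(i,e)
round 2: derive span(e,i) via R1 from span(e,c), span(c,i)
round 2: derive span(f,i) via R1 from span(f,c), span(c,i)
round 2: derive span(i,c) via R1 from span(i,e), span(e,c)
round 2: derive span(i,f) via R1 from span(i,d), span(d,f)
round 2: derive span(i,h) via R1 from span(i,a), span(a,h)
round 3: derive span(a,c) via R1 from span(a,d), span(d,c)
round 3: derive span(a,f) via R1 from span(a,d), span(d,f)
round 3: derive span(c,c) via R1 from span(c,d), span(d,c)
round 3: derive span(c,f) via R1 from span(c,d), span(d,f)
round 3: derive span(c,h) via R1 from span(c,a), span(a,h)
round 3: derive span(d,h) via R1 from span(d,a), span(a,h)
round 3: derive span(e,a) via R1 from span(e,c), span(c,a)
round 3: derive span(e,d) via R1 from span(e,c), span(c,d)
round 3: derive span(e,e) via R1 from span(e,c), span(c,e)
round 3: derive span(e,f) via R1 from span(e,i), span(i,f)
round 3: derive span(e,h) via R1 from span(e,i), span(i,h)
round 3: derive span(f,a) via R1 from span(f,c), span(c,a)
round 3: derive span(f,d) via R1 from span(f,c), span(c,d)
round 3: derive span(f,e) via R1 from span(f,c), span(c,e)
round 3: derive span(f,f) via R1 from span(f,i), span(i,f)
round 3: derive span(f,h) via R1 from span(f,i), span(i,h)

span(a,a)
span(a,c)
span(a,d)
span(a,e)
span(a,f)
span(a,h)
span(a,i)
span(c,a)
span(c,c)
span(c,d)
span(c,e)
span(c,f)
span(c,h)
span(c,i)
span(d,a)
span(d,c)
span(d,d)
span(d,e)
span(d,f)
span(d,h)
span(d,i)
span(e,a)
span(e,c)
span(e,d)
span(e,e)
span(e,f)
span(e,h)
span(e,i)
span(f,a)
span(f,c)
span(f,d)
span(f,e)
span(f,f)
span(f,h)
span(f,i)
span(i,a)
span(i,c)
span(i,d)
span(i,e)
span(i,f)
span(i,h)
span(i,i)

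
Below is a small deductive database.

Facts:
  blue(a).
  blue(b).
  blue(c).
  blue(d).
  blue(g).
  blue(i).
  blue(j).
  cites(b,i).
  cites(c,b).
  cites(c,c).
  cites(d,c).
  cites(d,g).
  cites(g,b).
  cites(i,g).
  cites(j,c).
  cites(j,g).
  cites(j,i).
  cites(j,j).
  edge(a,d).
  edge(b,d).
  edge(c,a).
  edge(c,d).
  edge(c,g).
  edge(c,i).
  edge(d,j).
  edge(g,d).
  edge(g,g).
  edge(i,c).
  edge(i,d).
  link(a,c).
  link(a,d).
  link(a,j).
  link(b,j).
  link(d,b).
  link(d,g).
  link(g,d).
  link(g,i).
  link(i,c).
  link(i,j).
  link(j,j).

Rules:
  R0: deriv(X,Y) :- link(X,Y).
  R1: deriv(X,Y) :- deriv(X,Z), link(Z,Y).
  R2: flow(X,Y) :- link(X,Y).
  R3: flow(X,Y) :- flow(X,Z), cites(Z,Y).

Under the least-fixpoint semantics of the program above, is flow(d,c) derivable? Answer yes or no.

no

round 1: derive flow(a,c) via R2 from link(a,c)
round 1: derive flow(a,d) via R2 from link(a,d)
round 1: derive flow(a,j) via R2 from link(a,j)
round 1: derive flow(b,j) via R2 from link(b,j)
round 1: derive flow(d,b) via R2 from link(d,b)
round 1: derive flow(d,g) via R2 from link(d,g)
round 1: derive flow(g,d) via R2 from link(g,d)
round 1: derive flow(g,i) via R2 from link(g,i)
round 1: derive flow(i,c) via R2 from link(i,c)
round 1: derive flow(i,j) via R2 from link(i,j)
round 1: derive flow(j,j) via R2 from link(j,j)
round 2: derive flow(a,b) via R3 from flow(a,c), cites(c,b)
round 2: derive flow(a,g) via R3 from flow(a,d), cites(d,g)
round 2: derive flow(a,i) via R3 from flow(a,j), cites(j,i)
round 2: derive flow(b,c) via R3 from flow(b,j), cites(j,c)
round 2: derive flow(b,g) via R3 from flow(b,j), cites(j,g)
round 2: derive flow(b,i) via R3 from flow(b,j), cites(j,i)
round 2: derive flow(d,i) via R3 from flow(d,b), cites(b,i)
round 2: derive flow(g,c) via R3 from flow(g,d), cites(d,c)
round 2: derive flow(g,g) via R3 from flow(g,d), cites(d,g)
round 2: derive flow(i,b) via R3 from flow(i,c), cites(c,b)
round 2: derive flow(i,g) via R3 from flow(i,j), cites(j,g)
round 2: derive flow(i,i) via R3 from flow(i,j), cites(j,i)
round 2: derive flow(j,c) via R3 from flow(j,j), cites(j,c)
round 2: derive flow(j,g) via R3 from flow(j,j), cites(j,g)
round 2: derive flow(j,i) via R3 from flow(j,j), cites(j,i)
round 3: derive flow(b,b) via R3 from flow(b,c), cites(c,b)
round 3: derive flow(g,b) via R3 from flow(g,c), cites(c,b)
round 3: derive flow(j,b) via R3 from flow(j,c), cites(c,b)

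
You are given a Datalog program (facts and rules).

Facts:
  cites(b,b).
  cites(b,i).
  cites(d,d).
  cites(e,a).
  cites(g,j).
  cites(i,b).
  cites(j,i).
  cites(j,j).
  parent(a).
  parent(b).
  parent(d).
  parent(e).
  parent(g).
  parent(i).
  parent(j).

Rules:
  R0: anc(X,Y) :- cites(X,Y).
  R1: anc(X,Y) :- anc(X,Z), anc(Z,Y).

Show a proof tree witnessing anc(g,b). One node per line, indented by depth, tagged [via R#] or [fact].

anc(g,b)  [via R1]
  anc(g,i)  [via R1]
    anc(g,j)  [via R0]
      cites(g,j)  [fact]
    anc(j,i)  [via R0]
      cites(j,i)  [fact]
  anc(i,b)  [via R0]
    cites(i,b)  [fact]

round 1: derive anc(b,b) via R0 from cites(b,b)
round 1: derive anc(b,i) via R0 from cites(b,i)
round 1: derive anc(d,d) via R0 from cites(d,d)
round 1: derive anc(e,a) via R0 from cites(e,a)
round 1: derive anc(g,j) via R0 from cites(g,j)
round 1: derive anc(i,b) via R0 from cites(i,b)
round 1: derive anc(j,i) via R0 from cites(j,i)
round 1: derive anc(j,j) via R0 from cites(j,j)
round 2: derive anc(g,i) via R1 from anc(g,j), anc(j,i)
round 2: derive anc(i,i) via R1 from anc(i,b), anc(b,i)
round 2: derive anc(j,b) via R1 from anc(j,i), anc(i,b)
round 3: derive anc(g,b) via R1 from anc(g,i), anc(i,b)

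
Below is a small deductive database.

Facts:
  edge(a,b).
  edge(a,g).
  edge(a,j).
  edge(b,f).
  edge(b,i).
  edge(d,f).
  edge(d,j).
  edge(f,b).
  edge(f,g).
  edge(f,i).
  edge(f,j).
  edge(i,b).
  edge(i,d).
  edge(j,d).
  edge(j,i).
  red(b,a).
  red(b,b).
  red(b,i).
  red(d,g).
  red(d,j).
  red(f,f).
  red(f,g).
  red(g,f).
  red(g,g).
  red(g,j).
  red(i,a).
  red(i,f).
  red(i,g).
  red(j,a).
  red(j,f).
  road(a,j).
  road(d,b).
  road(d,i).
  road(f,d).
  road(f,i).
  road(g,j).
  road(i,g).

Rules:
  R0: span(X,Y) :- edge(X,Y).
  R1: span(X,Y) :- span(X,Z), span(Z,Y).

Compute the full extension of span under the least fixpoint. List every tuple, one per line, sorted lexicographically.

span(a,b)
span(a,d)
span(a,f)
span(a,g)
span(a,i)
span(a,j)
span(b,b)
span(b,d)
span(b,f)
span(b,g)
span(b,i)
span(b,j)
span(d,b)
span(d,d)
span(d,f)
span(d,g)
span(d,i)
span(d,j)
span(f,b)
span(f,d)
span(f,f)
span(f,g)
span(f,i)
span(f,j)
span(i,b)
span(i,d)
span(i,f)
span(i,g)
span(i,i)
span(i,j)
span(j,b)
span(j,d)
span(j,f)
span(j,g)
span(j,i)
span(j,j)

round 1: derive span(a,b) via R0 from edge(a,b)
round 1: derive span(a,g) via R0 from edge(a,g)
round 1: derive span(a,j) via R0 from edge(a,j)
round 1: derive span(b,f) via R0 from edge(b,f)
round 1: derive span(b,i) via R0 from edge(b,i)
round 1: derive span(d,f) via R0 from edge(d,f)
round 1: derive span(d,j) via R0 from edge(d,j)
round 1: derive span(f,b) via R0 from edge(f,b)
round 1: derive span(f,g) via R0 from edge(f,g)
round 1: derive span(f,i) via R0 from edge(f,i)
round 1: derive span(f,j) via R0 from edge(f,j)
round 1: derive span(i,b) via R0 from edge(i,b)
round 1: derive span(i,d) via R0 from edge(i,d)
round 1: derive span(j,d) via R0 from edge(j,d)
round 1: derive span(j,i) via R0 from edge(j,i)
round 2: derive span(a,d) via R1 from span(a,j), span(j,d)
round 2: derive span(a,f) via R1 from span(a,b), span(b,f)
round 2: derive span(a,i) via R1 from span(a,b), span(b,i)
round 2: derive span(b,b) via R1 from span(b,f), span(f,b)
round 2: derive span(b,d) via R1 from span(b,i), span(i,d)
round 2: derive span(b,g) via R1 from span(b,f), span(f,g)
round 2: derive span(b,j) via R1 from span(b,f), span(f,j)
round 2: derive span(d,b) via R1 from span(d,f), span(f,b)
round 2: derive span(d,d) via R1 from span(d,j), span(j,d)
round 2: derive span(d,g) via R1 from span(d,f), span(f,g)
round 2: derive span(d,i) via R1 from span(d,f), span(f,i)
round 2: derive span(f,d) via R1 from span(f,i), span(i,d)
round 2: derive span(f,f) via R1 from span(f,b), span(b,f)
round 2: derive span(i,f) via R1 from span(i,b), span(b,f)
round 2: derive span(i,i) via R1 from span(i,b), span(b,i)
round 2: derive span(i,j) via R1 from span(i,d), span(d,j)
round 2: derive span(j,b) via R1 from span(j,i), span(i,b)
round 2: derive span(j,f) via R1 from span(j,d), span(d,f)
round 2: derive span(j,j) via R1 from span(j,d), span(d,j)
round 3: derive span(i,g) via R1 from span(i,b), span(b,g)
round 3: derive span(j,g) via R1 from span(j,b), span(b,g)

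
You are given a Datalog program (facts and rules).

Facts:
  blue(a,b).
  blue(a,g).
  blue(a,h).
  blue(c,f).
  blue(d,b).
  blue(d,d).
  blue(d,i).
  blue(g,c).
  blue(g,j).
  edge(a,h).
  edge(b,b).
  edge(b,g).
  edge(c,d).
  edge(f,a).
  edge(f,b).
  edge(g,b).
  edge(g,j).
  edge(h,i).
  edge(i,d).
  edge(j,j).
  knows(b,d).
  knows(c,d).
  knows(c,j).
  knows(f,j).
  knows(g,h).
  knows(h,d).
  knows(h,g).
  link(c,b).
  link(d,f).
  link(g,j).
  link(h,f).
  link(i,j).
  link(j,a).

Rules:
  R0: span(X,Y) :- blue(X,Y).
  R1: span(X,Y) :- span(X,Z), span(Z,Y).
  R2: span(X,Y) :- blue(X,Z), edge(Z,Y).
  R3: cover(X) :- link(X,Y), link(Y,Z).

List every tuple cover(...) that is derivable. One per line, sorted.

cover(g)
cover(i)

round 1: derive cover(g) via R3 from link(g,j), link(j,a)
round 1: derive cover(i) via R3 from link(i,j), link(j,a)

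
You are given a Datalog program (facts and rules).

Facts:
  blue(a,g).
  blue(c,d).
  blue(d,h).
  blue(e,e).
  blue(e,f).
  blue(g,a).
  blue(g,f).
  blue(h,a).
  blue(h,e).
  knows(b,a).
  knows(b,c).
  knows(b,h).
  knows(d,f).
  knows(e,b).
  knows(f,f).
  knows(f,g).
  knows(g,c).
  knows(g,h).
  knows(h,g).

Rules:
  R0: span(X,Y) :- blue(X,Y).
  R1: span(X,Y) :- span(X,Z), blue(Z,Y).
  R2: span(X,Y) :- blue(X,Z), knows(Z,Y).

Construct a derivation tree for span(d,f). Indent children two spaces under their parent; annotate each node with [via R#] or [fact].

round 1: derive span(a,g) via R0 from blue(a,g)
round 1: derive span(c,d) via R0 from blue(c,d)
round 1: derive span(d,h) via R0 from blue(d,h)
round 1: derive span(e,e) via R0 from blue(e,e)
round 1: derive span(e,f) via R0 from blue(e,f)
round 1: derive span(g,a) via R0 from blue(g,a)
round 1: derive span(g,f) via R0 from blue(g,f)
round 1: derive span(h,a) via R0 from blue(h,a)
round 1: derive span(h,e) via R0 from blue(h,e)
round 1: derive span(a,c) via R2 from blue(a,g), knows(g,c)
round 1: derive span(a,h) via R2 from blue(a,g), knows(g,h)
round 1: derive span(c,f) via R2 from blue(c,d), knows(d,f)
round 1: derive span(d,g) via R2 from blue(d,h), knows(h,g)
round 1: derive span(e,b) via R2 from blue(e,e), knows(e,b)
round 1: derive span(e,g) via R2 from blue(e,f), knows(f,g)
round 1: derive span(g,g) via R2 from blue(g,f), knows(f,g)
round 1: derive span(h,b) via R2 from blue(h,e), knows(e,b)
round 2: derive span(a,a) via R1 from span(a,g), blue(g,a)
round 2: derive span(a,d) via R1 from span(a,c), blue(c,d)
round 2: derive span(a,e) via R1 from span(a,h), blue(h,e)
round 2: derive span(a,f) via R1 from span(a,g), blue(g,f)
round 2: derive span(c,h) via R1 from span(c,d), blue(d,h)
round 2: derive span(d,a) via R1 from span(d,g), blue(g,a)
round 2: derive span(d,e) via R1 from span(d,h), blue(h,e)
round 2: derive span(d,f) via R1 from span(d,g), blue(g,f)
round 2: derive span(e,a) via R1 from span(e,g), blue(g,a)
round 2: derive span(h,f) via R1 from span(h,e), blue(e,f)
round 2: derive span(h,g) via R1 from span(h,a), blue(a,g)
round 3: derive span(c,a) via R1 from span(c,h), blue(h,a)
round 3: derive span(c,e) via R1 from span(c,h), blue(h,e)
round 4: derive span(c,g) via R1 from span(c,a), blue(a,g)

span(d,f)  [via R1]
  span(d,g)  [via R2]
    blue(d,h)  [fact]
    knows(h,g)  [fact]
  blue(g,f)  [fact]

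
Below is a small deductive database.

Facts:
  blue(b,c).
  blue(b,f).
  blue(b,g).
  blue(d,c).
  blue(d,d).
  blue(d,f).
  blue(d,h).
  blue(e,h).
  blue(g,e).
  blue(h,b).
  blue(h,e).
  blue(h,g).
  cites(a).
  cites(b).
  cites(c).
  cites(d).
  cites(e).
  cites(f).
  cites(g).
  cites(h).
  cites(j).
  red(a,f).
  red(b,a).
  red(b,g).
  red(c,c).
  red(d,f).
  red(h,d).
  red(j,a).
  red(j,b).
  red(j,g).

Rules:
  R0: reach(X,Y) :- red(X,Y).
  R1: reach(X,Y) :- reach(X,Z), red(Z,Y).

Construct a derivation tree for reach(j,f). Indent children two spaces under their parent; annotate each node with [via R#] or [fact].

round 1: derive reach(a,f) via R0 from red(a,f)
round 1: derive reach(b,a) via R0 from red(b,a)
round 1: derive reach(b,g) via R0 from red(b,g)
round 1: derive reach(c,c) via R0 from red(c,c)
round 1: derive reach(d,f) via R0 from red(d,f)
round 1: derive reach(h,d) via R0 from red(h,d)
round 1: derive reach(j,a) via R0 from red(j,a)
round 1: derive reach(j,b) via R0 from red(j,b)
round 1: derive reach(j,g) via R0 from red(j,g)
round 2: derive reach(b,f) via R1 from reach(b,a), red(a,f)
round 2: derive reach(h,f) via R1 from reach(h,d), red(d,f)
round 2: derive reach(j,f) via R1 from reach(j,a), red(a,f)

reach(j,f)  [via R1]
  reach(j,a)  [via R0]
    red(j,a)  [fact]
  red(a,f)  [fact]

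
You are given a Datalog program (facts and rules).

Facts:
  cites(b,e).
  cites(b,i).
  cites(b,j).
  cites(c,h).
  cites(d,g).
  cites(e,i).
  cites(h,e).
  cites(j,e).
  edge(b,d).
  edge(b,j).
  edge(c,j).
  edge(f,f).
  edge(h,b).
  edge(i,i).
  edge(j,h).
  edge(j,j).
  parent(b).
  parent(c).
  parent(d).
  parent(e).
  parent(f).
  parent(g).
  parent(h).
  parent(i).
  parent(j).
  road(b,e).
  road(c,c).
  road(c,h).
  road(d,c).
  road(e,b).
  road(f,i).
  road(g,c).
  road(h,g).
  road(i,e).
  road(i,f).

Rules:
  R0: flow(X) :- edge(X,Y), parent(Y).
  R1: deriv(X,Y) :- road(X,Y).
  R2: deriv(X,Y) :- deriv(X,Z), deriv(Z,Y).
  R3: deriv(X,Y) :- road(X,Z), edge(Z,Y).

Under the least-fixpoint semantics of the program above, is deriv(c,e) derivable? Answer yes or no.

round 1: derive deriv(b,e) via R1 from road(b,e)
round 1: derive deriv(c,c) via R1 from road(c,c)
round 1: derive deriv(c,h) via R1 from road(c,h)
round 1: derive deriv(d,c) via R1 from road(d,c)
round 1: derive deriv(e,b) via R1 from road(e,b)
round 1: derive deriv(f,i) via R1 from road(f,i)
round 1: derive deriv(g,c) via R1 from road(g,c)
round 1: derive deriv(h,g) via R1 from road(h,g)
round 1: derive deriv(i,e) via R1 from road(i,e)
round 1: derive deriv(i,f) via R1 from road(i,f)
round 1: derive deriv(c,b) via R3 from road(c,h), edge(h,b)
round 1: derive deriv(c,j) via R3 from road(c,c), edge(c,j)
round 1: derive deriv(d,j) via R3 from road(d,c), edge(c,j)
round 1: derive deriv(e,d) via R3 from road(e,b), edge(b,d)
round 1: derive deriv(e,j) via R3 from road(e,b), edge(b,j)
round 1: derive deriv(g,j) via R3 from road(g,c), edge(c,j)
round 2: derive deriv(b,b) via R2 from deriv(b,e), deriv(e,b)
round 2: derive deriv(b,d) via R2 from deriv(b,e), deriv(e,d)
round 2: derive deriv(b,j) via R2 from deriv(b,e), deriv(e,j)
round 2: derive deriv(c,e) via R2 from deriv(c,b), deriv(b,e)
round 2: derive deriv(c,g) via R2 from deriv(c,h), deriv(h,g)
round 2: derive deriv(d,b) via R2 from deriv(d,c), deriv(c,b)
round 2: derive deriv(d,h) via R2 from deriv(d,c), deriv(c,h)
round 2: derive deriv(e,c) via R2 from deriv(e,d), deriv(d,c)
round 2: derive deriv(e,e) via R2 from deriv(e,b), deriv(b,e)
round 2: derive deriv(f,e) via R2 from deriv(f,i), deriv(i,e)
round 2: derive deriv(f,f) via R2 from deriv(f,i), deriv(i,f)
round 2: derive deriv(g,b) via R2 from deriv(g,c), deriv(c,b)
round 2: derive deriv(g,h) via R2 from deriv(g,c), deriv(c,h)
round 2: derive deriv(h,c) via R2 from deriv(h,g), deriv(g,c)
round 2: derive deriv(h,j) via R2 from deriv(h,g), deriv(g,j)
round 2: derive deriv(i,b) via R2 from deriv(i,e), deriv(e,b)
round 2: derive deriv(i,d) via R2 from deriv(i,e), deriv(e,d)
round 2: derive deriv(i,i) via R2 from deriv(i,f), deriv(f,i)
round 2: derive deriv(i,j) via R2 from deriv(i,e), deriv(e,j)
round 3: derive deriv(b,c) via R2 from deriv(b,d), deriv(d,c)
round 3: derive deriv(b,h) via R2 from deriv(b,d), deriv(d,h)
round 3: derive deriv(c,d) via R2 from deriv(c,b), deriv(b,d)
round 3: derive deriv(d,d) via R2 from deriv(d,b), deriv(b,d)
round 3: derive deriv(d,e) via R2 from deriv(d,b), deriv(b,e)
round 3: derive deriv(d,g) via R2 from deriv(d,c), deriv(c,g)
round 3: derive deriv(e,g) via R2 from deriv(e,c), deriv(c,g)
round 3: derive deriv(e,h) via R2 from deriv(e,c), deriv(c,h)
round 3: derive deriv(f,b) via R2 from deriv(f,e), deriv(e,b)
round 3: derive deriv(f,c) via R2 from deriv(f,e), deriv(e,c)
round 3: derive deriv(f,d) via R2 from deriv(f,e), deriv(e,d)
round 3: derive deriv(f,j) via R2 from deriv(f,e), deriv(e,j)
round 3: derive deriv(g,d) via R2 from deriv(g,b), deriv(b,d)
round 3: derive deriv(g,e) via R2 from deriv(g,b), deriv(b,e)
round 3: derive deriv(g,g) via R2 from deriv(g,c), deriv(c,g)
round 3: derive deriv(h,b) via R2 from deriv(h,c), deriv(c,b)
round 3: derive deriv(h,e) via R2 from deriv(h,c), deriv(c,e)
round 3: derive deriv(h,h) via R2 from deriv(h,c), deriv(c,h)
round 3: derive deriv(i,c) via R2 from deriv(i,d), deriv(d,c)
round 3: derive deriv(i,h) via R2 from deriv(i,d), deriv(d,h)
round 4: derive deriv(b,g) via R2 from deriv(b,c), deriv(c,g)
round 4: derive deriv(f,g) via R2 from deriv(f,c), deriv(c,g)
round 4: derive deriv(f,h) via R2 from deriv(f,b), deriv(b,h)
round 4: derive deriv(h,d) via R2 from deriv(h,b), deriv(b,d)
round 4: derive deriv(i,g) via R2 from deriv(i,c), deriv(c,g)

yes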